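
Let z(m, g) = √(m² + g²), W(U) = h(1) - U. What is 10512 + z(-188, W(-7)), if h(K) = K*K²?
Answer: 10512 + 4*√2213 ≈ 10700.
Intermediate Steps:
h(K) = K³
W(U) = 1 - U (W(U) = 1³ - U = 1 - U)
z(m, g) = √(g² + m²)
10512 + z(-188, W(-7)) = 10512 + √((1 - 1*(-7))² + (-188)²) = 10512 + √((1 + 7)² + 35344) = 10512 + √(8² + 35344) = 10512 + √(64 + 35344) = 10512 + √35408 = 10512 + 4*√2213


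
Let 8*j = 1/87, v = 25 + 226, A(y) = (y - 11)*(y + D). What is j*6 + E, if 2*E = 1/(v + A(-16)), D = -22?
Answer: 1335/148132 ≈ 0.0090122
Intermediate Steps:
A(y) = (-22 + y)*(-11 + y) (A(y) = (y - 11)*(y - 22) = (-11 + y)*(-22 + y) = (-22 + y)*(-11 + y))
v = 251
j = 1/696 (j = (⅛)/87 = (⅛)*(1/87) = 1/696 ≈ 0.0014368)
E = 1/2554 (E = 1/(2*(251 + (242 + (-16)² - 33*(-16)))) = 1/(2*(251 + (242 + 256 + 528))) = 1/(2*(251 + 1026)) = (½)/1277 = (½)*(1/1277) = 1/2554 ≈ 0.00039154)
j*6 + E = (1/696)*6 + 1/2554 = 1/116 + 1/2554 = 1335/148132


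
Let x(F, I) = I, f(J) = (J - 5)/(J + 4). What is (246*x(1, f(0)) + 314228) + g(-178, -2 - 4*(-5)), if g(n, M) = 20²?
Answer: 628641/2 ≈ 3.1432e+5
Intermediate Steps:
g(n, M) = 400
f(J) = (-5 + J)/(4 + J)
(246*x(1, f(0)) + 314228) + g(-178, -2 - 4*(-5)) = (246*((-5 + 0)/(4 + 0)) + 314228) + 400 = (246*(-5/4) + 314228) + 400 = (-615/2 + 314228) + 400 = 627841/2 + 400 = 628641/2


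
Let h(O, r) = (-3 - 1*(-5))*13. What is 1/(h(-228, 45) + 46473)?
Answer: 1/46499 ≈ 2.1506e-5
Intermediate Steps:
h(O, r) = 26 (h(O, r) = (-3 + 5)*13 = 2*13 = 26)
1/(h(-228, 45) + 46473) = 1/(26 + 46473) = 1/46499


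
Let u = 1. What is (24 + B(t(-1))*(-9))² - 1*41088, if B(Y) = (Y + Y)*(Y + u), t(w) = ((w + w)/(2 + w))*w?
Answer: -34032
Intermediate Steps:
t(w) = 2*w²/(2 + w) (t(w) = ((2*w)/(2 + w))*w = (2*w/(2 + w))*w = 2*w²/(2 + w))
B(Y) = 2*Y*(1 + Y) (B(Y) = (Y + Y)*(Y + 1) = (2*Y)*(1 + Y) = 2*Y*(1 + Y))
(24 + B(t(-1))*(-9))² - 1*41088 = (24 + (2*(2*(-1)²/(2 - 1))*(1 + 2*(-1)²/(2 - 1)))*(-9))² - 1*41088 = (24 + (2*(2*1/1)*(1 + 2*1/1))*(-9))² - 41088 = (24 + (2*(2*1*1)*(1 + 2*1*1))*(-9))² - 41088 = (24 + (2*2*(1 + 2))*(-9))² - 41088 = (24 + (2*2*3)*(-9))² - 41088 = (24 + 12*(-9))² - 41088 = (24 - 108)² - 41088 = (-84)² - 41088 = 7056 - 41088 = -34032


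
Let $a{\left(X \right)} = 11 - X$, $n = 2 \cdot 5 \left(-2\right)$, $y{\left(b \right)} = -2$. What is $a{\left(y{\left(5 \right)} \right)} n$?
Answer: $-260$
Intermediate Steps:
$n = -20$ ($n = 10 \left(-2\right) = -20$)
$a{\left(y{\left(5 \right)} \right)} n = \left(11 - -2\right) \left(-20\right) = \left(11 + 2\right) \left(-20\right) = 13 \left(-20\right) = -260$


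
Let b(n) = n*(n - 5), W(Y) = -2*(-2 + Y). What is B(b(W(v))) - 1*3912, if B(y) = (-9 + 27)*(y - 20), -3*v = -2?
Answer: -4384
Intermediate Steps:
v = ⅔ (v = -⅓*(-2) = ⅔ ≈ 0.66667)
W(Y) = 4 - 2*Y
b(n) = n*(-5 + n)
B(y) = -360 + 18*y (B(y) = 18*(-20 + y) = -360 + 18*y)
B(b(W(v))) - 1*3912 = (-360 + 18*((4 - 2*⅔)*(-5 + (4 - 2*⅔)))) - 1*3912 = (-360 + 18*((4 - 4/3)*(-5 + (4 - 4/3)))) - 3912 = (-360 + 18*(8*(-5 + 8/3)/3)) - 3912 = (-360 + 18*((8/3)*(-7/3))) - 3912 = (-360 + 18*(-56/9)) - 3912 = (-360 - 112) - 3912 = -472 - 3912 = -4384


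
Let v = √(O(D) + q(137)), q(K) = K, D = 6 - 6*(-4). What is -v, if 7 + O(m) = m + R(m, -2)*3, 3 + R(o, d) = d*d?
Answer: -√163 ≈ -12.767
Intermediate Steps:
R(o, d) = -3 + d² (R(o, d) = -3 + d*d = -3 + d²)
D = 30 (D = 6 + 24 = 30)
O(m) = -4 + m (O(m) = -7 + (m + (-3 + (-2)²)*3) = -7 + (m + (-3 + 4)*3) = -7 + (m + 1*3) = -7 + (m + 3) = -7 + (3 + m) = -4 + m)
v = √163 (v = √((-4 + 30) + 137) = √(26 + 137) = √163 ≈ 12.767)
-v = -√163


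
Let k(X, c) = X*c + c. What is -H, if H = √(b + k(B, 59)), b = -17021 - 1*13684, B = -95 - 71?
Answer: -2*I*√10110 ≈ -201.1*I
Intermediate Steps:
B = -166
b = -30705 (b = -17021 - 13684 = -30705)
k(X, c) = c + X*c
H = 2*I*√10110 (H = √(-30705 + 59*(1 - 166)) = √(-30705 + 59*(-165)) = √(-30705 - 9735) = √(-40440) = 2*I*√10110 ≈ 201.1*I)
-H = -2*I*√10110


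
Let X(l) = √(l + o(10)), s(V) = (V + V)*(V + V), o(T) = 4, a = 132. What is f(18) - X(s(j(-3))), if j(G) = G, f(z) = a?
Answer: 132 - 2*√10 ≈ 125.68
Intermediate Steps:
f(z) = 132
s(V) = 4*V² (s(V) = (2*V)*(2*V) = 4*V²)
X(l) = √(4 + l) (X(l) = √(l + 4) = √(4 + l))
f(18) - X(s(j(-3))) = 132 - √(4 + 4*(-3)²) = 132 - √(4 + 4*9) = 132 - √(4 + 36) = 132 - √40 = 132 - 2*√10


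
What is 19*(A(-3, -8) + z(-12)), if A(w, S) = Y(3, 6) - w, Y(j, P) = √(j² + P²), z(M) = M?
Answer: -171 + 57*√5 ≈ -43.544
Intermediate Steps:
Y(j, P) = √(P² + j²)
A(w, S) = -w + 3*√5 (A(w, S) = √(6² + 3²) - w = √(36 + 9) - w = √45 - w = 3*√5 - w = -w + 3*√5)
19*(A(-3, -8) + z(-12)) = 19*((-1*(-3) + 3*√5) - 12) = 19*((3 + 3*√5) - 12) = 19*(-9 + 3*√5) = -171 + 57*√5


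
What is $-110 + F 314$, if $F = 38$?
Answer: $11822$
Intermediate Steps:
$-110 + F 314 = -110 + 38 \cdot 314 = -110 + 11932 = 11822$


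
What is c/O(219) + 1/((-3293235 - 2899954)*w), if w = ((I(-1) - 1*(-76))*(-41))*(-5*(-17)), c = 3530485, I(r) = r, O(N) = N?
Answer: 634994905169396066/39389456188625 ≈ 16121.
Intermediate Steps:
w = -261375 (w = ((-1 - 1*(-76))*(-41))*(-5*(-17)) = ((-1 + 76)*(-41))*85 = (75*(-41))*85 = -3075*85 = -261375)
c/O(219) + 1/((-3293235 - 2899954)*w) = 3530485/219 + 1/(-3293235 - 2899954*(-261375)) = 3530485*(1/219) - 1/261375/(-6193189) = 3530485/219 - 1/6193189*(-1/261375) = 3530485/219 + 1/1618744774875 = 634994905169396066/39389456188625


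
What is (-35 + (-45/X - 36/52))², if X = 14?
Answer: 50140561/33124 ≈ 1513.7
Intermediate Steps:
(-35 + (-45/X - 36/52))² = (-35 + (-45/14 - 36/52))² = (-35 + (-45*1/14 - 36*1/52))² = (-35 + (-45/14 - 9/13))² = (-35 - 711/182)² = (-7081/182)² = 50140561/33124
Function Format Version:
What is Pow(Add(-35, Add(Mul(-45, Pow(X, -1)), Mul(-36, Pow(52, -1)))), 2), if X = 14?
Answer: Rational(50140561, 33124) ≈ 1513.7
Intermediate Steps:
Pow(Add(-35, Add(Mul(-45, Pow(X, -1)), Mul(-36, Pow(52, -1)))), 2) = Pow(Add(-35, Add(Mul(-45, Pow(14, -1)), Mul(-36, Pow(52, -1)))), 2) = Pow(Add(-35, Add(Mul(-45, Rational(1, 14)), Mul(-36, Rational(1, 52)))), 2) = Pow(Add(-35, Add(Rational(-45, 14), Rational(-9, 13))), 2) = Pow(Add(-35, Rational(-711, 182)), 2) = Pow(Rational(-7081, 182), 2) = Rational(50140561, 33124)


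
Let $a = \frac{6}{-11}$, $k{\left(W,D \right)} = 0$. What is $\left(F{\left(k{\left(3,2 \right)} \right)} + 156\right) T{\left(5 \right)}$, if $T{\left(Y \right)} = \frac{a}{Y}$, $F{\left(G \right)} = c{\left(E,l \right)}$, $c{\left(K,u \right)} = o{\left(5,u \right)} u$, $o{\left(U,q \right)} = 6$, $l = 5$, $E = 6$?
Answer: $- \frac{1116}{55} \approx -20.291$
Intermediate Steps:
$c{\left(K,u \right)} = 6 u$
$a = - \frac{6}{11}$ ($a = 6 \left(- \frac{1}{11}\right) = - \frac{6}{11} \approx -0.54545$)
$F{\left(G \right)} = 30$ ($F{\left(G \right)} = 6 \cdot 5 = 30$)
$T{\left(Y \right)} = - \frac{6}{11 Y}$
$\left(F{\left(k{\left(3,2 \right)} \right)} + 156\right) T{\left(5 \right)} = \left(30 + 156\right) \left(- \frac{6}{11 \cdot 5}\right) = 186 \left(\left(- \frac{6}{11}\right) \frac{1}{5}\right) = 186 \left(- \frac{6}{55}\right) = - \frac{1116}{55}$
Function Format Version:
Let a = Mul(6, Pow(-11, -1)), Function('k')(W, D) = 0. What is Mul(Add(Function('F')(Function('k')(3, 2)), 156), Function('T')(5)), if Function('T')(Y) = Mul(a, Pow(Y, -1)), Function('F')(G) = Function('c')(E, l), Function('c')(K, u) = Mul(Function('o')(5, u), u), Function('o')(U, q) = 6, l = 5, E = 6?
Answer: Rational(-1116, 55) ≈ -20.291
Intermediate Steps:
Function('c')(K, u) = Mul(6, u)
a = Rational(-6, 11) (a = Mul(6, Rational(-1, 11)) = Rational(-6, 11) ≈ -0.54545)
Function('F')(G) = 30 (Function('F')(G) = Mul(6, 5) = 30)
Function('T')(Y) = Mul(Rational(-6, 11), Pow(Y, -1))
Mul(Add(Function('F')(Function('k')(3, 2)), 156), Function('T')(5)) = Mul(Add(30, 156), Mul(Rational(-6, 11), Pow(5, -1))) = Mul(186, Mul(Rational(-6, 11), Rational(1, 5))) = Mul(186, Rational(-6, 55)) = Rational(-1116, 55)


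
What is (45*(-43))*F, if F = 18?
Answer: -34830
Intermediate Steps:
(45*(-43))*F = (45*(-43))*18 = -1935*18 = -34830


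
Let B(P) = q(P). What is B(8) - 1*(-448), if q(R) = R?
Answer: 456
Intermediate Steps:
B(P) = P
B(8) - 1*(-448) = 8 - 1*(-448) = 8 + 448 = 456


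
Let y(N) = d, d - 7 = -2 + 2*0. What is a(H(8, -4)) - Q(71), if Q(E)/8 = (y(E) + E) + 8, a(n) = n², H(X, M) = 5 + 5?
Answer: -572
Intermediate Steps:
d = 5 (d = 7 + (-2 + 2*0) = 7 + (-2 + 0) = 7 - 2 = 5)
y(N) = 5
H(X, M) = 10
Q(E) = 104 + 8*E (Q(E) = 8*((5 + E) + 8) = 8*(13 + E) = 104 + 8*E)
a(H(8, -4)) - Q(71) = 10² - (104 + 8*71) = 100 - (104 + 568) = 100 - 1*672 = 100 - 672 = -572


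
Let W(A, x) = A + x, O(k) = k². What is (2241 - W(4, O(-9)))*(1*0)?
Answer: 0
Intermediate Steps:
(2241 - W(4, O(-9)))*(1*0) = (2241 - (4 + (-9)²))*(1*0) = (2241 - (4 + 81))*0 = (2241 - 1*85)*0 = (2241 - 85)*0 = 2156*0 = 0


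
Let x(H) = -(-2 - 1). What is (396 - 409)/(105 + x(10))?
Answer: -13/108 ≈ -0.12037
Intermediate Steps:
x(H) = 3 (x(H) = -1*(-3) = 3)
(396 - 409)/(105 + x(10)) = (396 - 409)/(105 + 3) = -13/108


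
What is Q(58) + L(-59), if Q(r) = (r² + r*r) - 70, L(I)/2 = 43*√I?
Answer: 6658 + 86*I*√59 ≈ 6658.0 + 660.58*I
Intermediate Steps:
L(I) = 86*√I (L(I) = 2*(43*√I) = 86*√I)
Q(r) = -70 + 2*r² (Q(r) = (r² + r²) - 70 = 2*r² - 70 = -70 + 2*r²)
Q(58) + L(-59) = (-70 + 2*58²) + 86*√(-59) = (-70 + 2*3364) + 86*(I*√59) = (-70 + 6728) + 86*I*√59 = 6658 + 86*I*√59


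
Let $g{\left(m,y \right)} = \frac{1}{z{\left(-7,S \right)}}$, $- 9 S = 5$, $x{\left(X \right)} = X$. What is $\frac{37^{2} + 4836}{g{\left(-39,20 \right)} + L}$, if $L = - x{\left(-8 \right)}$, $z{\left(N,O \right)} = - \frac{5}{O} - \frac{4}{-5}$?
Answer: $\frac{304045}{397} \approx 765.86$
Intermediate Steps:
$S = - \frac{5}{9}$ ($S = \left(- \frac{1}{9}\right) 5 = - \frac{5}{9} \approx -0.55556$)
$z{\left(N,O \right)} = \frac{4}{5} - \frac{5}{O}$ ($z{\left(N,O \right)} = - \frac{5}{O} - - \frac{4}{5} = - \frac{5}{O} + \frac{4}{5} = \frac{4}{5} - \frac{5}{O}$)
$L = 8$ ($L = \left(-1\right) \left(-8\right) = 8$)
$g{\left(m,y \right)} = \frac{5}{49}$ ($g{\left(m,y \right)} = \frac{1}{\frac{4}{5} - \frac{5}{- \frac{5}{9}}} = \frac{1}{\frac{4}{5} - -9} = \frac{1}{\frac{4}{5} + 9} = \frac{1}{\frac{49}{5}} = \frac{5}{49}$)
$\frac{37^{2} + 4836}{g{\left(-39,20 \right)} + L} = \frac{37^{2} + 4836}{\frac{5}{49} + 8} = \frac{1369 + 4836}{\frac{397}{49}} = 6205 \cdot \frac{49}{397} = \frac{304045}{397}$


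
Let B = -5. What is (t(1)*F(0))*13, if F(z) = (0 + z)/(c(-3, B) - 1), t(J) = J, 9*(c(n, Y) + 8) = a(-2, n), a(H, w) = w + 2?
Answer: 0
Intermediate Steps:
a(H, w) = 2 + w
c(n, Y) = -70/9 + n/9 (c(n, Y) = -8 + (2 + n)/9 = -8 + (2/9 + n/9) = -70/9 + n/9)
F(z) = -9*z/82 (F(z) = (0 + z)/((-70/9 + (⅑)*(-3)) - 1) = z/((-70/9 - ⅓) - 1) = z/(-73/9 - 1) = z/(-82/9) = z*(-9/82) = -9*z/82)
(t(1)*F(0))*13 = (1*(-9/82*0))*13 = (1*0)*13 = 0*13 = 0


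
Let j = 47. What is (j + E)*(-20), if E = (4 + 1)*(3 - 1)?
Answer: -1140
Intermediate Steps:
E = 10 (E = 5*2 = 10)
(j + E)*(-20) = (47 + 10)*(-20) = 57*(-20) = -1140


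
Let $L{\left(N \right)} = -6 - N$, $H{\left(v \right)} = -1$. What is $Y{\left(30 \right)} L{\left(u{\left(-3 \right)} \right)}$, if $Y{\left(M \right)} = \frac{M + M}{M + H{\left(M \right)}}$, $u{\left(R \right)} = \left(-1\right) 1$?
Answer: $- \frac{300}{29} \approx -10.345$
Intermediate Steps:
$u{\left(R \right)} = -1$
$Y{\left(M \right)} = \frac{2 M}{-1 + M}$ ($Y{\left(M \right)} = \frac{M + M}{M - 1} = \frac{2 M}{-1 + M}$)
$Y{\left(30 \right)} L{\left(u{\left(-3 \right)} \right)} = 2 \cdot 30 \frac{1}{-1 + 30} \left(-6 - -1\right) = 2 \cdot 30 \cdot \frac{1}{29} \left(-6 + 1\right) = 2 \cdot 30 \cdot \frac{1}{29} \left(-5\right) = \frac{60}{29} \left(-5\right) = - \frac{300}{29}$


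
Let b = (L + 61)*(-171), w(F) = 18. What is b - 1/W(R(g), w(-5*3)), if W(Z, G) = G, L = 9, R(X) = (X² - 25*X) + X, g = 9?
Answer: -215461/18 ≈ -11970.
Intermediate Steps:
R(X) = X² - 24*X
b = -11970 (b = (9 + 61)*(-171) = 70*(-171) = -11970)
b - 1/W(R(g), w(-5*3)) = -11970 - 1/18 = -215461/18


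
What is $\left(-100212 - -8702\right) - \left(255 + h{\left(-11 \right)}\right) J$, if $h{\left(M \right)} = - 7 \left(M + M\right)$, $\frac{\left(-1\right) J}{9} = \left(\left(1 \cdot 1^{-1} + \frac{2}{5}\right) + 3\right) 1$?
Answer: $- \frac{376568}{5} \approx -75314.0$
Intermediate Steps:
$J = - \frac{198}{5}$ ($J = - 9 \left(\left(1 \cdot 1^{-1} + \frac{2}{5}\right) + 3\right) 1 = - 9 \left(\left(1 \cdot 1 + 2 \cdot \frac{1}{5}\right) + 3\right) 1 = - 9 \left(\left(1 + \frac{2}{5}\right) + 3\right) 1 = - 9 \left(\frac{7}{5} + 3\right) 1 = - 9 \cdot \frac{22}{5} \cdot 1 = \left(-9\right) \frac{22}{5} = - \frac{198}{5} \approx -39.6$)
$h{\left(M \right)} = - 14 M$ ($h{\left(M \right)} = - 7 \cdot 2 M = - 14 M$)
$\left(-100212 - -8702\right) - \left(255 + h{\left(-11 \right)}\right) J = \left(-100212 - -8702\right) - \left(255 - -154\right) \left(- \frac{198}{5}\right) = \left(-100212 + 8702\right) - \left(255 + 154\right) \left(- \frac{198}{5}\right) = -91510 - 409 \left(- \frac{198}{5}\right) = -91510 - - \frac{80982}{5} = -91510 + \frac{80982}{5} = - \frac{376568}{5}$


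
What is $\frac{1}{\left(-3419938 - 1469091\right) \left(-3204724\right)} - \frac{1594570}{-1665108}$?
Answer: $\frac{6245926134710974207}{6522223279201055892} \approx 0.95764$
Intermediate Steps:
$\frac{1}{\left(-3419938 - 1469091\right) \left(-3204724\right)} - \frac{1594570}{-1665108} = \frac{1}{-4889029} \left(- \frac{1}{3204724}\right) - - \frac{797285}{832554} = \left(- \frac{1}{4889029}\right) \left(- \frac{1}{3204724}\right) + \frac{797285}{832554} = \frac{1}{15667988572996} + \frac{797285}{832554} = \frac{6245926134710974207}{6522223279201055892}$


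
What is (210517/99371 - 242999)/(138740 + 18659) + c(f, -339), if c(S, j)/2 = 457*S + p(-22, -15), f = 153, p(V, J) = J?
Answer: 2186760808763436/15640896029 ≈ 1.3981e+5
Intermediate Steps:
c(S, j) = -30 + 914*S (c(S, j) = 2*(457*S - 15) = 2*(-15 + 457*S) = -30 + 914*S)
(210517/99371 - 242999)/(138740 + 18659) + c(f, -339) = (210517/99371 - 242999)/(138740 + 18659) + (-30 + 914*153) = (210517*(1/99371) - 242999)/157399 + (-30 + 139842) = (210517/99371 - 242999)*(1/157399) + 139812 = -24146843112/99371*1/157399 + 139812 = -24146843112/15640896029 + 139812 = 2186760808763436/15640896029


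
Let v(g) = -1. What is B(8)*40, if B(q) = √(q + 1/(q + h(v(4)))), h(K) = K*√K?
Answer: 8*√(34320 + 65*I)/13 ≈ 114.0 + 0.10796*I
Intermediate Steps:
h(K) = K^(3/2)
B(q) = √(q + 1/(q - I)) (B(q) = √(q + 1/(q + (-1)^(3/2))) = √(q + 1/(q - I)))
B(8)*40 = √((1 + 8*(8 - I))/(8 - I))*40 = √(((8 + I)/65)*(1 + (64 - 8*I)))*40 = √(((8 + I)/65)*(65 - 8*I))*40 = √((8 + I)*(65 - 8*I)/65)*40 = (√65*√((8 + I)*(65 - 8*I))/65)*40 = 8*√65*√((8 + I)*(65 - 8*I))/13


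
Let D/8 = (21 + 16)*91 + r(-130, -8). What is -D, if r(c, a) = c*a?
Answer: -35256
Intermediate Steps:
r(c, a) = a*c
D = 35256 (D = 8*((21 + 16)*91 - 8*(-130)) = 8*(37*91 + 1040) = 8*(3367 + 1040) = 8*4407 = 35256)
-D = -1*35256 = -35256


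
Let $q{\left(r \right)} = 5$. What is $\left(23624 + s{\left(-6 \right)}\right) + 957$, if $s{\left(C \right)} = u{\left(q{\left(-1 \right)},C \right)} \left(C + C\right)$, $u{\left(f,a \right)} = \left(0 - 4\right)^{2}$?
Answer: $24389$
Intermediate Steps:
$u{\left(f,a \right)} = 16$ ($u{\left(f,a \right)} = \left(-4\right)^{2} = 16$)
$s{\left(C \right)} = 32 C$ ($s{\left(C \right)} = 16 \left(C + C\right) = 16 \cdot 2 C = 32 C$)
$\left(23624 + s{\left(-6 \right)}\right) + 957 = \left(23624 + 32 \left(-6\right)\right) + 957 = \left(23624 - 192\right) + 957 = 23432 + 957 = 24389$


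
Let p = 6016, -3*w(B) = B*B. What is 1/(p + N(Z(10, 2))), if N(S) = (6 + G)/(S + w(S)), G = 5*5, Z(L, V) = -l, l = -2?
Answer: 2/12125 ≈ 0.00016495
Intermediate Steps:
w(B) = -B²/3 (w(B) = -B*B/3 = -B²/3)
Z(L, V) = 2 (Z(L, V) = -1*(-2) = 2)
G = 25
N(S) = 31/(S - S²/3) (N(S) = (6 + 25)/(S - S²/3) = 31/(S - S²/3))
1/(p + N(Z(10, 2))) = 1/(6016 - 93/(2*(-3 + 2))) = 1/(6016 - 93*½/(-1)) = 1/(6016 - 93*½*(-1)) = 1/(6016 + 93/2) = 1/(12125/2) = 2/12125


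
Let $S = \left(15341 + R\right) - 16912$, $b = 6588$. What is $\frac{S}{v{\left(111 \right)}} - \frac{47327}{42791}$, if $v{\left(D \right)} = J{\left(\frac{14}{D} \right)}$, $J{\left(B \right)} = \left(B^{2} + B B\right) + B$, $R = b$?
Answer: $\frac{377858618735}{11895898} \approx 31764.0$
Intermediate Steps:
$R = 6588$
$J{\left(B \right)} = B + 2 B^{2}$ ($J{\left(B \right)} = \left(B^{2} + B^{2}\right) + B = 2 B^{2} + B = B + 2 B^{2}$)
$v{\left(D \right)} = \frac{14 \left(1 + \frac{28}{D}\right)}{D}$ ($v{\left(D \right)} = \frac{14}{D} \left(1 + 2 \frac{14}{D}\right) = \frac{14}{D} \left(1 + \frac{28}{D}\right) = \frac{14 \left(1 + \frac{28}{D}\right)}{D}$)
$S = 5017$ ($S = \left(15341 + 6588\right) - 16912 = 21929 - 16912 = 5017$)
$\frac{S}{v{\left(111 \right)}} - \frac{47327}{42791} = \frac{5017}{14 \cdot \frac{1}{12321} \left(28 + 111\right)} - \frac{47327}{42791} = \frac{5017}{14 \cdot \frac{1}{12321} \cdot 139} - \frac{6761}{6113} = \frac{5017}{\frac{1946}{12321}} - \frac{6761}{6113} = 5017 \cdot \frac{12321}{1946} - \frac{6761}{6113} = \frac{61814457}{1946} - \frac{6761}{6113} = \frac{377858618735}{11895898}$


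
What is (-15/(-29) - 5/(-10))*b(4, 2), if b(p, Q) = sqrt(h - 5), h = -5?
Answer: 59*I*sqrt(10)/58 ≈ 3.2168*I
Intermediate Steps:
b(p, Q) = I*sqrt(10) (b(p, Q) = sqrt(-5 - 5) = sqrt(-10) = I*sqrt(10))
(-15/(-29) - 5/(-10))*b(4, 2) = (-15/(-29) - 5/(-10))*(I*sqrt(10)) = (-15*(-1/29) - 5*(-1/10))*(I*sqrt(10)) = (15/29 + 1/2)*(I*sqrt(10)) = 59*(I*sqrt(10))/58 = 59*I*sqrt(10)/58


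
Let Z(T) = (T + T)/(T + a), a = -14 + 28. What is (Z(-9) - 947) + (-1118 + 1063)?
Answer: -5028/5 ≈ -1005.6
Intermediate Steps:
a = 14
Z(T) = 2*T/(14 + T) (Z(T) = (T + T)/(T + 14) = (2*T)/(14 + T) = 2*T/(14 + T))
(Z(-9) - 947) + (-1118 + 1063) = (2*(-9)/(14 - 9) - 947) + (-1118 + 1063) = (2*(-9)/5 - 947) - 55 = (2*(-9)*(1/5) - 947) - 55 = (-18/5 - 947) - 55 = -4753/5 - 55 = -5028/5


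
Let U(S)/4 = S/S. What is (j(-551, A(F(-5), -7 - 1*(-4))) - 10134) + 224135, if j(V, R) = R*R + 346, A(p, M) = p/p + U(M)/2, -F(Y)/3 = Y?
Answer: 214356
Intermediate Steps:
U(S) = 4 (U(S) = 4*(S/S) = 4*1 = 4)
F(Y) = -3*Y
A(p, M) = 3 (A(p, M) = p/p + 4/2 = 1 + 4*(½) = 1 + 2 = 3)
j(V, R) = 346 + R² (j(V, R) = R² + 346 = 346 + R²)
(j(-551, A(F(-5), -7 - 1*(-4))) - 10134) + 224135 = ((346 + 3²) - 10134) + 224135 = ((346 + 9) - 10134) + 224135 = (355 - 10134) + 224135 = -9779 + 224135 = 214356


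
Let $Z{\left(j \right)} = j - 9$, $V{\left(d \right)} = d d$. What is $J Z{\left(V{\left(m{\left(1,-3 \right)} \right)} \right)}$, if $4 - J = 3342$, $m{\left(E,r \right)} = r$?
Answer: $0$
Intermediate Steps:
$V{\left(d \right)} = d^{2}$
$J = -3338$ ($J = 4 - 3342 = -3338$)
$Z{\left(j \right)} = -9 + j$ ($Z{\left(j \right)} = j - 9 = -9 + j$)
$J Z{\left(V{\left(m{\left(1,-3 \right)} \right)} \right)} = - 3338 \left(-9 + \left(-3\right)^{2}\right) = - 3338 \left(-9 + 9\right) = \left(-3338\right) 0 = 0$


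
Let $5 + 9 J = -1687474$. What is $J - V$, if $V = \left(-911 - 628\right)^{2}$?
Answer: $- \frac{7668056}{3} \approx -2.556 \cdot 10^{6}$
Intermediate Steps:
$J = - \frac{562493}{3}$ ($J = - \frac{5}{9} + \frac{1}{9} \left(-1687474\right) = - \frac{5}{9} - \frac{1687474}{9} = - \frac{562493}{3} \approx -1.875 \cdot 10^{5}$)
$V = 2368521$ ($V = \left(-1539\right)^{2} = 2368521$)
$J - V = - \frac{562493}{3} - 2368521 = - \frac{7668056}{3}$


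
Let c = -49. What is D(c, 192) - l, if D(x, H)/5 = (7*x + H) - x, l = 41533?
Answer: -42043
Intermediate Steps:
D(x, H) = 5*H + 30*x (D(x, H) = 5*((7*x + H) - x) = 5*((H + 7*x) - x) = 5*(H + 6*x) = 5*H + 30*x)
D(c, 192) - l = (5*192 + 30*(-49)) - 1*41533 = (960 - 1470) - 41533 = -510 - 41533 = -42043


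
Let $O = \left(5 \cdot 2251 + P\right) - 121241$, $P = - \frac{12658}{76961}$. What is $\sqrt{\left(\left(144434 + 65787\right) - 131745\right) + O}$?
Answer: $\frac{2 i \sqrt{46658640759762}}{76961} \approx 177.51 i$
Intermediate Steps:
$P = - \frac{12658}{76961}$ ($P = \left(-12658\right) \frac{1}{76961} = - \frac{12658}{76961} \approx -0.16447$)
$O = - \frac{8464645204}{76961}$ ($O = \left(5 \cdot 2251 - \frac{12658}{76961}\right) - 121241 = \left(11255 - \frac{12658}{76961}\right) - 121241 = \frac{866183397}{76961} - 121241 = - \frac{8464645204}{76961} \approx -1.0999 \cdot 10^{5}$)
$\sqrt{\left(\left(144434 + 65787\right) - 131745\right) + O} = \sqrt{\left(\left(144434 + 65787\right) - 131745\right) - \frac{8464645204}{76961}} = \sqrt{\left(210221 - 131745\right) - \frac{8464645204}{76961}} = \sqrt{78476 - \frac{8464645204}{76961}} = \sqrt{- \frac{2425053768}{76961}} = \frac{2 i \sqrt{46658640759762}}{76961}$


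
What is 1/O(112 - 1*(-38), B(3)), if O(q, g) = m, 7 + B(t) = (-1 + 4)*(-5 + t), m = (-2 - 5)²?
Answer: 1/49 ≈ 0.020408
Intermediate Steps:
m = 49 (m = (-7)² = 49)
B(t) = -22 + 3*t (B(t) = -7 + (-1 + 4)*(-5 + t) = -7 + 3*(-5 + t) = -7 + (-15 + 3*t) = -22 + 3*t)
O(q, g) = 49
1/O(112 - 1*(-38), B(3)) = 1/49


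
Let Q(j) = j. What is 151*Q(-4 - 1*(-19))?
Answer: 2265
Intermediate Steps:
151*Q(-4 - 1*(-19)) = 151*(-4 - 1*(-19)) = 151*(-4 + 19) = 151*15 = 2265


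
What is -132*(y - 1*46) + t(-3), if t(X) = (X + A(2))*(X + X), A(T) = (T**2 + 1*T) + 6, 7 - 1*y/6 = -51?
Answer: -39918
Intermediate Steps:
y = 348 (y = 42 - 6*(-51) = 42 + 306 = 348)
A(T) = 6 + T + T**2 (A(T) = (T**2 + T) + 6 = (T + T**2) + 6 = 6 + T + T**2)
t(X) = 2*X*(12 + X) (t(X) = (X + (6 + 2 + 2**2))*(X + X) = (X + (6 + 2 + 4))*(2*X) = (X + 12)*(2*X) = (12 + X)*(2*X) = 2*X*(12 + X))
-132*(y - 1*46) + t(-3) = -132*(348 - 1*46) + 2*(-3)*(12 - 3) = -132*(348 - 46) + 2*(-3)*9 = -132*302 - 54 = -39864 - 54 = -39918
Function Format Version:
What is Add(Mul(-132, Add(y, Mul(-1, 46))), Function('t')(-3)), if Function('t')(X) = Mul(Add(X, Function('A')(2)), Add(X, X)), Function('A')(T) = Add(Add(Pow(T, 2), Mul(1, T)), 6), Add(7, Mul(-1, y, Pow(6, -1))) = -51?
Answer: -39918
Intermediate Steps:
y = 348 (y = Add(42, Mul(-6, -51)) = Add(42, 306) = 348)
Function('A')(T) = Add(6, T, Pow(T, 2)) (Function('A')(T) = Add(Add(Pow(T, 2), T), 6) = Add(Add(T, Pow(T, 2)), 6) = Add(6, T, Pow(T, 2)))
Function('t')(X) = Mul(2, X, Add(12, X)) (Function('t')(X) = Mul(Add(X, Add(6, 2, Pow(2, 2))), Add(X, X)) = Mul(Add(X, Add(6, 2, 4)), Mul(2, X)) = Mul(Add(X, 12), Mul(2, X)) = Mul(Add(12, X), Mul(2, X)) = Mul(2, X, Add(12, X)))
Add(Mul(-132, Add(y, Mul(-1, 46))), Function('t')(-3)) = Add(Mul(-132, Add(348, Mul(-1, 46))), Mul(2, -3, Add(12, -3))) = Add(Mul(-132, Add(348, -46)), Mul(2, -3, 9)) = Add(Mul(-132, 302), -54) = Add(-39864, -54) = -39918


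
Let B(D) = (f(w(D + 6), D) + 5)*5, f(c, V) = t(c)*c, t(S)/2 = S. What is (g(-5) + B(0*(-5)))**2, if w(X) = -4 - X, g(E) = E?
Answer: 1040400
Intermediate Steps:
t(S) = 2*S
f(c, V) = 2*c**2 (f(c, V) = (2*c)*c = 2*c**2)
B(D) = 25 + 10*(-10 - D)**2 (B(D) = (2*(-4 - (D + 6))**2 + 5)*5 = (2*(-4 - (6 + D))**2 + 5)*5 = (2*(-4 + (-6 - D))**2 + 5)*5 = (2*(-10 - D)**2 + 5)*5 = (5 + 2*(-10 - D)**2)*5 = 25 + 10*(-10 - D)**2)
(g(-5) + B(0*(-5)))**2 = (-5 + (25 + 10*(10 + 0*(-5))**2))**2 = (-5 + (25 + 10*(10 + 0)**2))**2 = (-5 + (25 + 10*10**2))**2 = (-5 + (25 + 10*100))**2 = (-5 + (25 + 1000))**2 = (-5 + 1025)**2 = 1020**2 = 1040400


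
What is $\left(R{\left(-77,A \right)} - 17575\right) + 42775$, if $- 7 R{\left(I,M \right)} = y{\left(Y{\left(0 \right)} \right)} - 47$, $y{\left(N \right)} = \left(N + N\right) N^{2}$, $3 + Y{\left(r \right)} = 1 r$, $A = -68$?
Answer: $\frac{176501}{7} \approx 25214.0$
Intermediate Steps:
$Y{\left(r \right)} = -3 + r$ ($Y{\left(r \right)} = -3 + 1 r = -3 + r$)
$y{\left(N \right)} = 2 N^{3}$ ($y{\left(N \right)} = 2 N N^{2} = 2 N^{3}$)
$R{\left(I,M \right)} = \frac{101}{7}$ ($R{\left(I,M \right)} = - \frac{2 \left(-3 + 0\right)^{3} - 47}{7} = - \frac{2 \left(-3\right)^{3} - 47}{7} = - \frac{2 \left(-27\right) - 47}{7} = - \frac{-54 - 47}{7} = \left(- \frac{1}{7}\right) \left(-101\right) = \frac{101}{7}$)
$\left(R{\left(-77,A \right)} - 17575\right) + 42775 = \left(\frac{101}{7} - 17575\right) + 42775 = - \frac{122924}{7} + 42775 = \frac{176501}{7}$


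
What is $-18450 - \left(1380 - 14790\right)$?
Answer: $-5040$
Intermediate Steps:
$-18450 - \left(1380 - 14790\right) = -18450 - -13410 = -18450 + 13410 = -5040$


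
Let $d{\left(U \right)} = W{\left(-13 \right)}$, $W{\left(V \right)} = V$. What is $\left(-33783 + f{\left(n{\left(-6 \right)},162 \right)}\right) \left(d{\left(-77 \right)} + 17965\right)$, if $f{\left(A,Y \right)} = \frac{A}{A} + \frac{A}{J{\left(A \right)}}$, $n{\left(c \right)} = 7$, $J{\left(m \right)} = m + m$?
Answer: $-606445488$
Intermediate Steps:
$d{\left(U \right)} = -13$
$J{\left(m \right)} = 2 m$
$f{\left(A,Y \right)} = \frac{3}{2}$ ($f{\left(A,Y \right)} = \frac{A}{A} + \frac{A}{2 A} = 1 + A \frac{1}{2 A} = 1 + \frac{1}{2} = \frac{3}{2}$)
$\left(-33783 + f{\left(n{\left(-6 \right)},162 \right)}\right) \left(d{\left(-77 \right)} + 17965\right) = \left(-33783 + \frac{3}{2}\right) \left(-13 + 17965\right) = \left(- \frac{67563}{2}\right) 17952 = -606445488$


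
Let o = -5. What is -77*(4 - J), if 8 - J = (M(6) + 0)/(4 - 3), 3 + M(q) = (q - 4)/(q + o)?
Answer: 385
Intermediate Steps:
M(q) = -3 + (-4 + q)/(-5 + q) (M(q) = -3 + (q - 4)/(q - 5) = -3 + (-4 + q)/(-5 + q))
J = 9 (J = 8 - ((11 - 2*6)/(-5 + 6) + 0)/(4 - 3) = 8 - ((11 - 12)/1 + 0)/1 = 8 - (1*(-1) + 0) = 8 - (-1 + 0) = 8 - (-1) = 8 - 1*(-1) = 8 + 1 = 9)
-77*(4 - J) = -77*(4 - 1*9) = -77*(4 - 9) = -77*(-5) = 385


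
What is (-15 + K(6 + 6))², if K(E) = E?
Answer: 9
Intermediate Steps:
(-15 + K(6 + 6))² = (-15 + (6 + 6))² = (-15 + 12)² = (-3)² = 9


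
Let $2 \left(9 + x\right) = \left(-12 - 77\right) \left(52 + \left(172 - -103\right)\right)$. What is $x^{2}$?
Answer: $\frac{848032641}{4} \approx 2.1201 \cdot 10^{8}$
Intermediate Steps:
$x = - \frac{29121}{2}$ ($x = -9 + \frac{\left(-12 - 77\right) \left(52 + \left(172 - -103\right)\right)}{2} = -9 + \frac{\left(-89\right) \left(52 + \left(172 + 103\right)\right)}{2} = -9 + \frac{\left(-89\right) \left(52 + 275\right)}{2} = -9 + \frac{\left(-89\right) 327}{2} = -9 + \frac{1}{2} \left(-29103\right) = -9 - \frac{29103}{2} = - \frac{29121}{2} \approx -14561.0$)
$x^{2} = \left(- \frac{29121}{2}\right)^{2} = \frac{848032641}{4}$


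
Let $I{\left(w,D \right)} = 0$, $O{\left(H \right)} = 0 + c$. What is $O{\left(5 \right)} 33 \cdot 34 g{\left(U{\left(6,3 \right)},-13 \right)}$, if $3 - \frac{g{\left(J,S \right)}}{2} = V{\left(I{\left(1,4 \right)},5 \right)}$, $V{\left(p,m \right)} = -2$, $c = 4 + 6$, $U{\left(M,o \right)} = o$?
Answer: $112200$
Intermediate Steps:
$c = 10$
$O{\left(H \right)} = 10$ ($O{\left(H \right)} = 0 + 10 = 10$)
$g{\left(J,S \right)} = 10$ ($g{\left(J,S \right)} = 6 - -4 = 6 + 4 = 10$)
$O{\left(5 \right)} 33 \cdot 34 g{\left(U{\left(6,3 \right)},-13 \right)} = 10 \cdot 33 \cdot 34 \cdot 10 = 330 \cdot 34 \cdot 10 = 11220 \cdot 10 = 112200$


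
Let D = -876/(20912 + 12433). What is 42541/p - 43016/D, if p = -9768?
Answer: 1167572869787/713064 ≈ 1.6374e+6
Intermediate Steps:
D = -292/11115 (D = -876/33345 = -876*1/33345 = -292/11115 ≈ -0.026271)
42541/p - 43016/D = 42541/(-9768) - 43016/(-292/11115) = 42541*(-1/9768) - 43016*(-11115/292) = -42541/9768 + 119530710/73 = 1167572869787/713064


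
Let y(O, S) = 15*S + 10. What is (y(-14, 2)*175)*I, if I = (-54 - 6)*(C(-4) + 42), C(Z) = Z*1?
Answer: -15960000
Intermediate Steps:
C(Z) = Z
y(O, S) = 10 + 15*S
I = -2280 (I = (-54 - 6)*(-4 + 42) = -60*38 = -2280)
(y(-14, 2)*175)*I = ((10 + 15*2)*175)*(-2280) = ((10 + 30)*175)*(-2280) = (40*175)*(-2280) = 7000*(-2280) = -15960000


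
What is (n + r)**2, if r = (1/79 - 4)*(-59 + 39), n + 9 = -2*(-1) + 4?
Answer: 36759969/6241 ≈ 5890.1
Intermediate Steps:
n = -3 (n = -9 + (-2*(-1) + 4) = -9 + (2 + 4) = -9 + 6 = -3)
r = 6300/79 (r = (1/79 - 4)*(-20) = -315/79*(-20) = 6300/79 ≈ 79.747)
(n + r)**2 = (-3 + 6300/79)**2 = (6063/79)**2 = 36759969/6241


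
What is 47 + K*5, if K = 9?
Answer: 92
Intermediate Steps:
47 + K*5 = 47 + 9*5 = 47 + 45 = 92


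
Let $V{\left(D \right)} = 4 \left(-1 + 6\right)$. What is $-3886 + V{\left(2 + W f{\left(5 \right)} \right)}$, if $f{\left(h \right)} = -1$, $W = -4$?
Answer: $-3866$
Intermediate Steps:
$V{\left(D \right)} = 20$ ($V{\left(D \right)} = 4 \cdot 5 = 20$)
$-3886 + V{\left(2 + W f{\left(5 \right)} \right)} = -3886 + 20 = -3866$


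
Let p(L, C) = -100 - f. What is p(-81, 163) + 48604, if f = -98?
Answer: 48602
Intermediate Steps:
p(L, C) = -2 (p(L, C) = -100 - 1*(-98) = -100 + 98 = -2)
p(-81, 163) + 48604 = -2 + 48604 = 48602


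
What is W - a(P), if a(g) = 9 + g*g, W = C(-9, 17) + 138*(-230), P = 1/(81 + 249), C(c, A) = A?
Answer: -3455614801/108900 ≈ -31732.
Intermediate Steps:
P = 1/330 ≈ 0.0030303
W = -31723 (W = 17 + 138*(-230) = 17 - 31740 = -31723)
a(g) = 9 + g²
W - a(P) = -31723 - (9 + (1/330)²) = -31723 - (9 + 1/108900) = -31723 - 1*980101/108900 = -31723 - 980101/108900 = -3455614801/108900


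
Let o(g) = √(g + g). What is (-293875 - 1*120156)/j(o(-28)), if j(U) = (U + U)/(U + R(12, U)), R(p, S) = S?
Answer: -414031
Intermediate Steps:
o(g) = √2*√g (o(g) = √(2*g) = √2*√g)
j(U) = 1 (j(U) = (U + U)/(U + U) = (2*U)/((2*U)) = (2*U)*(1/(2*U)) = 1)
(-293875 - 1*120156)/j(o(-28)) = (-293875 - 1*120156)/1 = (-293875 - 120156)*1 = -414031*1 = -414031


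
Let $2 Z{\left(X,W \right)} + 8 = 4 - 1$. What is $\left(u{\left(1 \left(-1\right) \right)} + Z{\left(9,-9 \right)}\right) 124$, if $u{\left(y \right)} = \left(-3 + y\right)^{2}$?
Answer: $1674$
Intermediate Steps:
$Z{\left(X,W \right)} = - \frac{5}{2}$ ($Z{\left(X,W \right)} = -4 + \frac{4 - 1}{2} = -4 + \frac{1}{2} \cdot 3 = -4 + \frac{3}{2} = - \frac{5}{2}$)
$\left(u{\left(1 \left(-1\right) \right)} + Z{\left(9,-9 \right)}\right) 124 = \left(\left(-3 + 1 \left(-1\right)\right)^{2} - \frac{5}{2}\right) 124 = \left(\left(-3 - 1\right)^{2} - \frac{5}{2}\right) 124 = \left(\left(-4\right)^{2} - \frac{5}{2}\right) 124 = \left(16 - \frac{5}{2}\right) 124 = \frac{27}{2} \cdot 124 = 1674$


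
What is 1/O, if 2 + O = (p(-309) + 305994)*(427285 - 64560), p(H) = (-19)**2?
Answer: 1/111122617373 ≈ 8.9991e-12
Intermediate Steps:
p(H) = 361
O = 111122617373 (O = -2 + (361 + 305994)*(427285 - 64560) = -2 + 306355*362725 = -2 + 111122617375 = 111122617373)
1/O = 1/111122617373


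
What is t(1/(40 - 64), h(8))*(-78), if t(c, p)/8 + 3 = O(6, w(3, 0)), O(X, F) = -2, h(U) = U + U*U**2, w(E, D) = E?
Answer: 3120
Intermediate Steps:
h(U) = U + U**3
t(c, p) = -40 (t(c, p) = -24 + 8*(-2) = -24 - 16 = -40)
t(1/(40 - 64), h(8))*(-78) = -40*(-78) = 3120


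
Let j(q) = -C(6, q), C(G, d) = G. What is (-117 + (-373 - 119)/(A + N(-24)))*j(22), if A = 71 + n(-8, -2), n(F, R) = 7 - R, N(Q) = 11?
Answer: 66834/91 ≈ 734.44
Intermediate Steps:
j(q) = -6 (j(q) = -1*6 = -6)
A = 80 (A = 71 + (7 - 1*(-2)) = 71 + (7 + 2) = 71 + 9 = 80)
(-117 + (-373 - 119)/(A + N(-24)))*j(22) = (-117 + (-373 - 119)/(80 + 11))*(-6) = (-117 - 492/91)*(-6) = -11139/91*(-6) = 66834/91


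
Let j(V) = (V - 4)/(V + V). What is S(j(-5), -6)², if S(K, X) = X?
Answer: 36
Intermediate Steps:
j(V) = (-4 + V)/(2*V) (j(V) = (-4 + V)/((2*V)) = (-4 + V)*(1/(2*V)) = (-4 + V)/(2*V))
S(j(-5), -6)² = (-6)² = 36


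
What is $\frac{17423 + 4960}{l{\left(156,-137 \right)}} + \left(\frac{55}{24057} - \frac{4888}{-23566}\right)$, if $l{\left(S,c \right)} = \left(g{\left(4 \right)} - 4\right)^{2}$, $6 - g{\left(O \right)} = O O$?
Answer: $\frac{577856123071}{5050806516} \approx 114.41$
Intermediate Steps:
$g{\left(O \right)} = 6 - O^{2}$ ($g{\left(O \right)} = 6 - O O = 6 - O^{2}$)
$l{\left(S,c \right)} = 196$ ($l{\left(S,c \right)} = \left(\left(6 - 4^{2}\right) - 4\right)^{2} = \left(\left(6 - 16\right) - 4\right)^{2} = \left(-10 - 4\right)^{2} = \left(-14\right)^{2} = 196$)
$\frac{17423 + 4960}{l{\left(156,-137 \right)}} + \left(\frac{55}{24057} - \frac{4888}{-23566}\right) = \frac{17423 + 4960}{196} + \left(\frac{55}{24057} - \frac{4888}{-23566}\right) = 22383 \cdot \frac{1}{196} + \left(55 \cdot \frac{1}{24057} - - \frac{2444}{11783}\right) = \frac{22383}{196} + \left(\frac{5}{2187} + \frac{2444}{11783}\right) = \frac{22383}{196} + \frac{5403943}{25769421} = \frac{577856123071}{5050806516}$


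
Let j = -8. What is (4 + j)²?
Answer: 16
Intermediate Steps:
(4 + j)² = (4 - 8)² = (-4)² = 16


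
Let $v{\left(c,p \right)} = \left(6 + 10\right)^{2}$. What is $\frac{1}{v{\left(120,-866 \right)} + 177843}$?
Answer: $\frac{1}{178099} \approx 5.6149 \cdot 10^{-6}$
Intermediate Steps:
$v{\left(c,p \right)} = 256$ ($v{\left(c,p \right)} = 16^{2} = 256$)
$\frac{1}{v{\left(120,-866 \right)} + 177843} = \frac{1}{256 + 177843} = \frac{1}{178099}$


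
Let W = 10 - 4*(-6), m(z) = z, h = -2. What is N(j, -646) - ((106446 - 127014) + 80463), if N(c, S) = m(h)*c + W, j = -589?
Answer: -58683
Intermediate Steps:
W = 34 (W = 10 + 24 = 34)
N(c, S) = 34 - 2*c (N(c, S) = -2*c + 34 = 34 - 2*c)
N(j, -646) - ((106446 - 127014) + 80463) = (34 - 2*(-589)) - ((106446 - 127014) + 80463) = (34 + 1178) - (-20568 + 80463) = 1212 - 1*59895 = 1212 - 59895 = -58683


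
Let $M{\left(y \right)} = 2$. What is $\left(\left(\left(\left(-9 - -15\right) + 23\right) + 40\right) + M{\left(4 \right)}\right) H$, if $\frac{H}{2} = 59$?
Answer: $8378$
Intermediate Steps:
$H = 118$ ($H = 2 \cdot 59 = 118$)
$\left(\left(\left(\left(-9 - -15\right) + 23\right) + 40\right) + M{\left(4 \right)}\right) H = \left(\left(\left(\left(-9 - -15\right) + 23\right) + 40\right) + 2\right) 118 = \left(\left(\left(\left(-9 + 15\right) + 23\right) + 40\right) + 2\right) 118 = \left(\left(\left(6 + 23\right) + 40\right) + 2\right) 118 = \left(\left(29 + 40\right) + 2\right) 118 = \left(69 + 2\right) 118 = 71 \cdot 118 = 8378$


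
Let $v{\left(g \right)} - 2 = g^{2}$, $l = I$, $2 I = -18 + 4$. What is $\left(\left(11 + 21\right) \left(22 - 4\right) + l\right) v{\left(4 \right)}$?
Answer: $10242$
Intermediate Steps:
$I = -7$ ($I = \frac{-18 + 4}{2} = \frac{1}{2} \left(-14\right) = -7$)
$l = -7$
$v{\left(g \right)} = 2 + g^{2}$
$\left(\left(11 + 21\right) \left(22 - 4\right) + l\right) v{\left(4 \right)} = \left(\left(11 + 21\right) \left(22 - 4\right) - 7\right) \left(2 + 4^{2}\right) = \left(32 \cdot 18 - 7\right) \left(2 + 16\right) = \left(576 - 7\right) 18 = 569 \cdot 18 = 10242$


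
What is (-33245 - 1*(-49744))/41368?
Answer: 16499/41368 ≈ 0.39883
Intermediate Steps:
(-33245 - 1*(-49744))/41368 = (-33245 + 49744)*(1/41368) = 16499*(1/41368) = 16499/41368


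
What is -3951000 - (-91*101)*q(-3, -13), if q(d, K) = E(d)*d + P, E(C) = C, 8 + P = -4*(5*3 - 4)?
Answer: -4346213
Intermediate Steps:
P = -52 (P = -8 - 4*(5*3 - 4) = -8 - 4*(15 - 4) = -8 - 4*11 = -8 - 44 = -52)
q(d, K) = -52 + d² (q(d, K) = d*d - 52 = d² - 52 = -52 + d²)
-3951000 - (-91*101)*q(-3, -13) = -3951000 - (-91*101)*(-52 + (-3)²) = -3951000 - (-9191)*(-52 + 9) = -3951000 - (-9191)*(-43) = -3951000 - 1*395213 = -3951000 - 395213 = -4346213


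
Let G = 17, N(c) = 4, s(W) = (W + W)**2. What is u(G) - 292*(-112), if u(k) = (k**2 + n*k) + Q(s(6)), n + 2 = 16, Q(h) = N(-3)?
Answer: 33235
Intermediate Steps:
s(W) = 4*W**2 (s(W) = (2*W)**2 = 4*W**2)
Q(h) = 4
n = 14 (n = -2 + 16 = 14)
u(k) = 4 + k**2 + 14*k (u(k) = (k**2 + 14*k) + 4 = 4 + k**2 + 14*k)
u(G) - 292*(-112) = (4 + 17**2 + 14*17) - 292*(-112) = (4 + 289 + 238) + 32704 = 531 + 32704 = 33235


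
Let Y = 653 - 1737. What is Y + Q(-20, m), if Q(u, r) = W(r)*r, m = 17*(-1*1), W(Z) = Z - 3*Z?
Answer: -1662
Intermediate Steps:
W(Z) = -2*Z
Y = -1084
m = -17 (m = 17*(-1) = -17)
Q(u, r) = -2*r² (Q(u, r) = (-2*r)*r = -2*r²)
Y + Q(-20, m) = -1084 - 2*(-17)² = -1084 - 2*289 = -1084 - 578 = -1662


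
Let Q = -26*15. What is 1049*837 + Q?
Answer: 877623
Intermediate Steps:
Q = -390
1049*837 + Q = 1049*837 - 390 = 878013 - 390 = 877623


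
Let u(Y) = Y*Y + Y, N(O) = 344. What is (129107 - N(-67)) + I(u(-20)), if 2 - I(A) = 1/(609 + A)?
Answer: 127348584/989 ≈ 1.2877e+5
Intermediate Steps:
u(Y) = Y + Y**2 (u(Y) = Y**2 + Y = Y + Y**2)
I(A) = 2 - 1/(609 + A)
(129107 - N(-67)) + I(u(-20)) = (129107 - 1*344) + (1217 + 2*(-20*(1 - 20)))/(609 - 20*(1 - 20)) = (129107 - 344) + (1217 + 2*(-20*(-19)))/(609 - 20*(-19)) = 128763 + (1217 + 2*380)/(609 + 380) = 128763 + (1217 + 760)/989 = 128763 + (1/989)*1977 = 128763 + 1977/989 = 127348584/989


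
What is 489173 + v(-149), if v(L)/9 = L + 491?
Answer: 492251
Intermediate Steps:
v(L) = 4419 + 9*L (v(L) = 9*(L + 491) = 9*(491 + L) = 4419 + 9*L)
489173 + v(-149) = 489173 + (4419 + 9*(-149)) = 489173 + (4419 - 1341) = 489173 + 3078 = 492251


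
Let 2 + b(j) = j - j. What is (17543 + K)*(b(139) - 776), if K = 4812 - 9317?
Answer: -10143564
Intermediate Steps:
b(j) = -2 (b(j) = -2 + (j - j) = -2 + 0 = -2)
K = -4505
(17543 + K)*(b(139) - 776) = (17543 - 4505)*(-2 - 776) = 13038*(-778) = -10143564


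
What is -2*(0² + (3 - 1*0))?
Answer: -6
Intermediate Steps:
-2*(0² + (3 - 1*0)) = -2*(0 + (3 + 0)) = -2*(0 + 3) = -2*3 = -6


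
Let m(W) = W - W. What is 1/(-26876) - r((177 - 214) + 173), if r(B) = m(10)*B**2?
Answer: -1/26876 ≈ -3.7208e-5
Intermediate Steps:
m(W) = 0
r(B) = 0 (r(B) = 0*B**2 = 0)
1/(-26876) - r((177 - 214) + 173) = 1/(-26876) - 1*0 = -1/26876 + 0 = -1/26876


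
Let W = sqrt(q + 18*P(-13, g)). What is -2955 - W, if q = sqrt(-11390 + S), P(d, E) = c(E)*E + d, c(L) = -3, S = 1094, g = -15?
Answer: -2955 - sqrt(576 + 6*I*sqrt(286)) ≈ -2979.1 - 2.1059*I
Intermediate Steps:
P(d, E) = d - 3*E (P(d, E) = -3*E + d = d - 3*E)
q = 6*I*sqrt(286) (q = sqrt(-11390 + 1094) = sqrt(-10296) = 6*I*sqrt(286) ≈ 101.47*I)
W = sqrt(576 + 6*I*sqrt(286)) (W = sqrt(6*I*sqrt(286) + 18*(-13 - 3*(-15))) = sqrt(6*I*sqrt(286) + 18*(-13 + 45)) = sqrt(6*I*sqrt(286) + 18*32) = sqrt(6*I*sqrt(286) + 576) = sqrt(576 + 6*I*sqrt(286)) ≈ 24.092 + 2.1059*I)
-2955 - W = -2955 - sqrt(576 + 6*I*sqrt(286))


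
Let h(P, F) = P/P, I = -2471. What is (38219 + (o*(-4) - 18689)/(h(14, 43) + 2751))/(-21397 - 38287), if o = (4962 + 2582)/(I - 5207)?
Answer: -403709251249/630557162752 ≈ -0.64024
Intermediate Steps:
h(P, F) = 1
o = -3772/3839 (o = (4962 + 2582)/(-2471 - 5207) = 7544/(-7678) = 7544*(-1/7678) = -3772/3839 ≈ -0.98255)
(38219 + (o*(-4) - 18689)/(h(14, 43) + 2751))/(-21397 - 38287) = (38219 + (-3772/3839*(-4) - 18689)/(1 + 2751))/(-21397 - 38287) = (38219 + (15088/3839 - 18689)/2752)/(-59684) = (38219 - 71731983/3839*1/2752)*(-1/59684) = (38219 - 71731983/10564928)*(-1/59684) = (403709251249/10564928)*(-1/59684) = -403709251249/630557162752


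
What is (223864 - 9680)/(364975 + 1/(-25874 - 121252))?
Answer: 31512035184/53697311849 ≈ 0.58685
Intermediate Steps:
(223864 - 9680)/(364975 + 1/(-25874 - 121252)) = 214184/(364975 + 1/(-147126)) = 214184/(364975 - 1/147126) = 214184/(53697311849/147126) = 214184*(147126/53697311849) = 31512035184/53697311849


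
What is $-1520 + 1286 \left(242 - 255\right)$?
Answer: $-18238$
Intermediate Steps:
$-1520 + 1286 \left(242 - 255\right) = -1520 + 1286 \left(-13\right) = -1520 - 16718 = -18238$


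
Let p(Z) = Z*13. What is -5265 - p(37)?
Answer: -5746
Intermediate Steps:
p(Z) = 13*Z
-5265 - p(37) = -5265 - 13*37 = -5265 - 1*481 = -5265 - 481 = -5746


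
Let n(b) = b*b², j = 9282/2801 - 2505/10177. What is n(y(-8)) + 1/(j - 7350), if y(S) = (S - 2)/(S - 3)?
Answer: 19035643031983/25341031759461 ≈ 0.75118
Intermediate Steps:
y(S) = (-2 + S)/(-3 + S)
j = 87446409/28505777 (j = 9282*(1/2801) - 2505*1/10177 = 9282/2801 - 2505/10177 = 87446409/28505777 ≈ 3.0677)
n(b) = b³
n(y(-8)) + 1/(j - 7350) = ((-2 - 8)/(-3 - 8))³ + 1/(87446409/28505777 - 7350) = (-10/(-11))³ + 1/(-209430014541/28505777) = (-1/11*(-10))³ - 28505777/209430014541 = (10/11)³ - 28505777/209430014541 = 1000/1331 - 28505777/209430014541 = 19035643031983/25341031759461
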